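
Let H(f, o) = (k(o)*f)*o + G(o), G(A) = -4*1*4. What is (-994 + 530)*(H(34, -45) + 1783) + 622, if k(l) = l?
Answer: -32765666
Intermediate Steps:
G(A) = -16 (G(A) = -4*4 = -16)
H(f, o) = -16 + f*o² (H(f, o) = (o*f)*o - 16 = (f*o)*o - 16 = f*o² - 16 = -16 + f*o²)
(-994 + 530)*(H(34, -45) + 1783) + 622 = (-994 + 530)*((-16 + 34*(-45)²) + 1783) + 622 = -464*((-16 + 34*2025) + 1783) + 622 = -464*((-16 + 68850) + 1783) + 622 = -464*(68834 + 1783) + 622 = -464*70617 + 622 = -32766288 + 622 = -32765666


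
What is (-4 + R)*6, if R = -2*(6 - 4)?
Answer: -48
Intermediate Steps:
R = -4 (R = -2*2 = -4)
(-4 + R)*6 = (-4 - 4)*6 = -8*6 = -48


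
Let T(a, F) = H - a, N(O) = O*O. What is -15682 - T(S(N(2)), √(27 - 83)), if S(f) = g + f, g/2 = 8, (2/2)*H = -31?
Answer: -15631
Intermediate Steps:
H = -31
g = 16 (g = 2*8 = 16)
N(O) = O²
S(f) = 16 + f
T(a, F) = -31 - a
-15682 - T(S(N(2)), √(27 - 83)) = -15682 - (-31 - (16 + 2²)) = -15682 - (-31 - (16 + 4)) = -15682 - (-31 - 1*20) = -15682 - (-31 - 20) = -15682 - 1*(-51) = -15682 + 51 = -15631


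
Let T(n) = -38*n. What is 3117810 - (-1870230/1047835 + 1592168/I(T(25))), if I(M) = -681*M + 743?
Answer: 423196095042965732/135735078931 ≈ 3.1178e+6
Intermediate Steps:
I(M) = 743 - 681*M
3117810 - (-1870230/1047835 + 1592168/I(T(25))) = 3117810 - (-1870230/1047835 + 1592168/(743 - (-25878)*25)) = 3117810 - (-1870230*1/1047835 + 1592168/(743 - 681*(-950))) = 3117810 - (-374046/209567 + 1592168/(743 + 646950)) = 3117810 - (-374046/209567 + 1592168/647693) = 3117810 - 1*91398895378/135735078931 = 3117810 - 91398895378/135735078931 = 423196095042965732/135735078931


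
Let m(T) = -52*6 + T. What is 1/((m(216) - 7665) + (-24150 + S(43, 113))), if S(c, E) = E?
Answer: -1/31798 ≈ -3.1448e-5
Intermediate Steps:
m(T) = -312 + T
1/((m(216) - 7665) + (-24150 + S(43, 113))) = 1/(((-312 + 216) - 7665) + (-24150 + 113)) = 1/((-96 - 7665) - 24037) = 1/(-7761 - 24037) = 1/(-31798) = -1/31798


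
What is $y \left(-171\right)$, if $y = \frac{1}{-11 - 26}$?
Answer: $\frac{171}{37} \approx 4.6216$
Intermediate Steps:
$y = - \frac{1}{37}$ ($y = \frac{1}{-37} = - \frac{1}{37} \approx -0.027027$)
$y \left(-171\right) = \left(- \frac{1}{37}\right) \left(-171\right) = \frac{171}{37}$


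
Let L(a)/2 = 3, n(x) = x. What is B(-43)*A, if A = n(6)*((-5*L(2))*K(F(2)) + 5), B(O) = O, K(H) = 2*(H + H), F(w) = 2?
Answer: 60630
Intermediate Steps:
K(H) = 4*H (K(H) = 2*(2*H) = 4*H)
L(a) = 6 (L(a) = 2*3 = 6)
A = -1410 (A = 6*((-5*6)*(4*2) + 5) = 6*(-30*8 + 5) = 6*(-240 + 5) = 6*(-235) = -1410)
B(-43)*A = -43*(-1410) = 60630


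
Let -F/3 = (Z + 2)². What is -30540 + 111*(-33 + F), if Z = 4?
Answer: -46191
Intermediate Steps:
F = -108 (F = -3*(4 + 2)² = -3*6² = -3*36 = -108)
-30540 + 111*(-33 + F) = -30540 + 111*(-33 - 108) = -30540 + 111*(-141) = -30540 - 15651 = -46191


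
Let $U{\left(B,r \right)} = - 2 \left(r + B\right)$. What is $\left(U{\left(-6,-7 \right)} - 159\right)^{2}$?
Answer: $17689$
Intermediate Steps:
$U{\left(B,r \right)} = - 2 B - 2 r$ ($U{\left(B,r \right)} = - 2 \left(B + r\right) = - 2 B - 2 r$)
$\left(U{\left(-6,-7 \right)} - 159\right)^{2} = \left(\left(\left(-2\right) \left(-6\right) - -14\right) - 159\right)^{2} = \left(\left(12 + 14\right) - 159\right)^{2} = \left(26 - 159\right)^{2} = \left(-133\right)^{2} = 17689$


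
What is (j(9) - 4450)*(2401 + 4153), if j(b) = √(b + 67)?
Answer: -29165300 + 13108*√19 ≈ -2.9108e+7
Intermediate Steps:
j(b) = √(67 + b)
(j(9) - 4450)*(2401 + 4153) = (√(67 + 9) - 4450)*(2401 + 4153) = (√76 - 4450)*6554 = (2*√19 - 4450)*6554 = (-4450 + 2*√19)*6554 = -29165300 + 13108*√19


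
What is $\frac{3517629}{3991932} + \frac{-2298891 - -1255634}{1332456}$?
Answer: $\frac{4837730225}{49250682824} \approx 0.098227$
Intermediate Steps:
$\frac{3517629}{3991932} + \frac{-2298891 - -1255634}{1332456} = 3517629 \cdot \frac{1}{3991932} + \left(-2298891 + 1255634\right) \frac{1}{1332456} = \frac{1172543}{1330644} - \frac{1043257}{1332456} = \frac{4837730225}{49250682824}$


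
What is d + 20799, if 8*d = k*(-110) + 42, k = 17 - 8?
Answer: 41361/2 ≈ 20681.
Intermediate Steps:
k = 9
d = -237/2 (d = (9*(-110) + 42)/8 = (-990 + 42)/8 = (⅛)*(-948) = -237/2 ≈ -118.50)
d + 20799 = -237/2 + 20799 = 41361/2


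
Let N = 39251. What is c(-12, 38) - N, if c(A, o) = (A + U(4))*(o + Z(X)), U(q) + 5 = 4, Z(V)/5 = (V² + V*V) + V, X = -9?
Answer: -49690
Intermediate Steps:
Z(V) = 5*V + 10*V² (Z(V) = 5*((V² + V*V) + V) = 5*((V² + V²) + V) = 5*(2*V² + V) = 5*(V + 2*V²) = 5*V + 10*V²)
U(q) = -1 (U(q) = -5 + 4 = -1)
c(A, o) = (-1 + A)*(765 + o) (c(A, o) = (A - 1)*(o + 5*(-9)*(1 + 2*(-9))) = (-1 + A)*(o + 5*(-9)*(1 - 18)) = (-1 + A)*(o + 5*(-9)*(-17)) = (-1 + A)*(o + 765) = (-1 + A)*(765 + o))
c(-12, 38) - N = (-765 - 1*38 + 765*(-12) - 12*38) - 1*39251 = (-765 - 38 - 9180 - 456) - 39251 = -10439 - 39251 = -49690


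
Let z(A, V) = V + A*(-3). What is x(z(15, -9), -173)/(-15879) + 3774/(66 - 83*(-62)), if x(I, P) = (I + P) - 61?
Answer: 10238067/13793558 ≈ 0.74224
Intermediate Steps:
z(A, V) = V - 3*A
x(I, P) = -61 + I + P
x(z(15, -9), -173)/(-15879) + 3774/(66 - 83*(-62)) = (-61 + (-9 - 3*15) - 173)/(-15879) + 3774/(66 - 83*(-62)) = (-61 + (-9 - 45) - 173)*(-1/15879) + 3774/(66 + 5146) = (-61 - 54 - 173)*(-1/15879) + 3774/5212 = -288*(-1/15879) + 3774*(1/5212) = 96/5293 + 1887/2606 = 10238067/13793558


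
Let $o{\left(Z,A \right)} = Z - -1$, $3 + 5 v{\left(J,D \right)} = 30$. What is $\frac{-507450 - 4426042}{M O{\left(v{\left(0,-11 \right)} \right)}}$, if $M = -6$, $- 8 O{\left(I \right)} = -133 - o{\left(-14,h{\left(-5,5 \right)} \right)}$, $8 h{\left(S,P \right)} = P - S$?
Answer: $\frac{2466746}{45} \approx 54817.0$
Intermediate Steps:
$h{\left(S,P \right)} = - \frac{S}{8} + \frac{P}{8}$ ($h{\left(S,P \right)} = \frac{P - S}{8} = - \frac{S}{8} + \frac{P}{8}$)
$v{\left(J,D \right)} = \frac{27}{5}$ ($v{\left(J,D \right)} = - \frac{3}{5} + \frac{1}{5} \cdot 30 = - \frac{3}{5} + 6 = \frac{27}{5}$)
$o{\left(Z,A \right)} = 1 + Z$ ($o{\left(Z,A \right)} = Z + 1 = 1 + Z$)
$O{\left(I \right)} = 15$ ($O{\left(I \right)} = - \frac{-133 - \left(1 - 14\right)}{8} = - \frac{-133 - -13}{8} = - \frac{-133 + 13}{8} = \left(- \frac{1}{8}\right) \left(-120\right) = 15$)
$\frac{-507450 - 4426042}{M O{\left(v{\left(0,-11 \right)} \right)}} = \frac{-507450 - 4426042}{\left(-6\right) 15} = \frac{-507450 - 4426042}{-90} = \left(-4933492\right) \left(- \frac{1}{90}\right) = \frac{2466746}{45}$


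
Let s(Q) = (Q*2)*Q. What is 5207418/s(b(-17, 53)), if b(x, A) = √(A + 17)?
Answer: 2603709/70 ≈ 37196.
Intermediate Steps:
b(x, A) = √(17 + A)
s(Q) = 2*Q² (s(Q) = (2*Q)*Q = 2*Q²)
5207418/s(b(-17, 53)) = 5207418/((2*(√(17 + 53))²)) = 5207418/((2*(√70)²)) = 5207418/((2*70)) = 5207418/140 = 5207418*(1/140) = 2603709/70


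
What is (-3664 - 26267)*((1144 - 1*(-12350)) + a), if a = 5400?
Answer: -565516314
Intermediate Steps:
(-3664 - 26267)*((1144 - 1*(-12350)) + a) = (-3664 - 26267)*((1144 - 1*(-12350)) + 5400) = -29931*((1144 + 12350) + 5400) = -29931*(13494 + 5400) = -29931*18894 = -565516314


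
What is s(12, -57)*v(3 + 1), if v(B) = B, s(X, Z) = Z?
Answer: -228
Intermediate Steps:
s(12, -57)*v(3 + 1) = -57*(3 + 1) = -57*4 = -228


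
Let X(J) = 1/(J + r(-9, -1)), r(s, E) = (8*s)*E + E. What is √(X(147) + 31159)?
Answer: √1480800534/218 ≈ 176.52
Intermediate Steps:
r(s, E) = E + 8*E*s (r(s, E) = 8*E*s + E = E + 8*E*s)
X(J) = 1/(71 + J) (X(J) = 1/(J - (1 + 8*(-9))) = 1/(J - (1 - 72)) = 1/(J - 1*(-71)) = 1/(J + 71) = 1/(71 + J))
√(X(147) + 31159) = √(1/(71 + 147) + 31159) = √(1/218 + 31159) = √(6792663/218) = √1480800534/218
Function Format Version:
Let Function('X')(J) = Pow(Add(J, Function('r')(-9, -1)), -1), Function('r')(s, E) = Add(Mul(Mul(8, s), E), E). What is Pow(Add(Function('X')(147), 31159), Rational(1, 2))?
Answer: Mul(Rational(1, 218), Pow(1480800534, Rational(1, 2))) ≈ 176.52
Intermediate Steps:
Function('r')(s, E) = Add(E, Mul(8, E, s)) (Function('r')(s, E) = Add(Mul(8, E, s), E) = Add(E, Mul(8, E, s)))
Function('X')(J) = Pow(Add(71, J), -1) (Function('X')(J) = Pow(Add(J, Mul(-1, Add(1, Mul(8, -9)))), -1) = Pow(Add(J, Mul(-1, Add(1, -72))), -1) = Pow(Add(J, Mul(-1, -71)), -1) = Pow(Add(J, 71), -1) = Pow(Add(71, J), -1))
Pow(Add(Function('X')(147), 31159), Rational(1, 2)) = Pow(Add(Pow(Add(71, 147), -1), 31159), Rational(1, 2)) = Pow(Add(Pow(218, -1), 31159), Rational(1, 2)) = Pow(Add(Rational(1, 218), 31159), Rational(1, 2)) = Pow(Rational(6792663, 218), Rational(1, 2)) = Mul(Rational(1, 218), Pow(1480800534, Rational(1, 2)))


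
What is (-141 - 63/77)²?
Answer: 2433600/121 ≈ 20112.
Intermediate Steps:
(-141 - 63/77)² = (-141 - 63*1/77)² = (-141 - 9/11)² = (-1560/11)² = 2433600/121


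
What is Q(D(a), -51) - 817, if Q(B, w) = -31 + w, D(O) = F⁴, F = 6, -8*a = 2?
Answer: -899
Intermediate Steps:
a = -¼ (a = -⅛*2 = -¼ ≈ -0.25000)
D(O) = 1296 (D(O) = 6⁴ = 1296)
Q(D(a), -51) - 817 = (-31 - 51) - 817 = -82 - 817 = -899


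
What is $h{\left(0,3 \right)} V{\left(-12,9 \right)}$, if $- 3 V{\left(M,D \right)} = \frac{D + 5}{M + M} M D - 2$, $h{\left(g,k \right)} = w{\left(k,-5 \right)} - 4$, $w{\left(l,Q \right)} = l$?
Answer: $\frac{61}{3} \approx 20.333$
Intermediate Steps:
$h{\left(g,k \right)} = -4 + k$ ($h{\left(g,k \right)} = k - 4 = -4 + k$)
$V{\left(M,D \right)} = \frac{2}{3} - \frac{D \left(\frac{5}{2} + \frac{D}{2}\right)}{3}$ ($V{\left(M,D \right)} = - \frac{\frac{D + 5}{M + M} M D - 2}{3} = - \frac{\frac{5 + D}{2 M} M D - 2}{3} = - \frac{\left(\frac{5}{2} + \frac{D}{2}\right) D - 2}{3} = - \frac{D \left(\frac{5}{2} + \frac{D}{2}\right) - 2}{3} = - \frac{-2 + D \left(\frac{5}{2} + \frac{D}{2}\right)}{3} = \frac{2}{3} - \frac{D \left(\frac{5}{2} + \frac{D}{2}\right)}{3}$)
$h{\left(0,3 \right)} V{\left(-12,9 \right)} = \left(-4 + 3\right) \left(\frac{2}{3} - \frac{15}{2} - \frac{9^{2}}{6}\right) = - (\frac{2}{3} - \frac{15}{2} - \frac{27}{2}) = \left(-1\right) \left(- \frac{61}{3}\right) = \frac{61}{3}$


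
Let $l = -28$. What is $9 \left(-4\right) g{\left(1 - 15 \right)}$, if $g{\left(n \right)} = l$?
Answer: $1008$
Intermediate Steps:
$g{\left(n \right)} = -28$
$9 \left(-4\right) g{\left(1 - 15 \right)} = 9 \left(-4\right) \left(-28\right) = \left(-36\right) \left(-28\right) = 1008$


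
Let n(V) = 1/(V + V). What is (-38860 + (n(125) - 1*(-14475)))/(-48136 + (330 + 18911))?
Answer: 6096249/7223750 ≈ 0.84392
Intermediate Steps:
n(V) = 1/(2*V)
(-38860 + (n(125) - 1*(-14475)))/(-48136 + (330 + 18911)) = (-38860 + ((½)/125 - 1*(-14475)))/(-48136 + (330 + 18911)) = (-38860 + ((½)*(1/125) + 14475))/(-48136 + 19241) = (-38860 + (1/250 + 14475))/(-28895) = (-38860 + 3618751/250)*(-1/28895) = -6096249/250*(-1/28895) = 6096249/7223750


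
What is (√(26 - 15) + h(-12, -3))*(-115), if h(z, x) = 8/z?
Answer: 230/3 - 115*√11 ≈ -304.75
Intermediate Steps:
(√(26 - 15) + h(-12, -3))*(-115) = (√(26 - 15) + 8/(-12))*(-115) = (√11 + 8*(-1/12))*(-115) = (√11 - ⅔)*(-115) = (-⅔ + √11)*(-115) = 230/3 - 115*√11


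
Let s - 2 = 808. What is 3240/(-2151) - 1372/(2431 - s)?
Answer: -911468/387419 ≈ -2.3527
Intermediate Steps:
s = 810 (s = 2 + 808 = 810)
3240/(-2151) - 1372/(2431 - s) = 3240/(-2151) - 1372/(2431 - 1*810) = 3240*(-1/2151) - 1372/(2431 - 810) = -360/239 - 1372/1621 = -911468/387419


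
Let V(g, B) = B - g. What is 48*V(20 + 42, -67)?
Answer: -6192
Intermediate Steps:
48*V(20 + 42, -67) = 48*(-67 - (20 + 42)) = 48*(-67 - 1*62) = 48*(-67 - 62) = 48*(-129) = -6192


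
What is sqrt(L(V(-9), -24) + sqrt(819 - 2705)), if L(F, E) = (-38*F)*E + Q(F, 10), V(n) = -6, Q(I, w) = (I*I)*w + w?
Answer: sqrt(-5102 + I*sqrt(1886)) ≈ 0.304 + 71.429*I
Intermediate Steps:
Q(I, w) = w + w*I**2 (Q(I, w) = I**2*w + w = w*I**2 + w = w + w*I**2)
L(F, E) = 10 + 10*F**2 - 38*E*F (L(F, E) = (-38*F)*E + 10*(1 + F**2) = -38*E*F + (10 + 10*F**2) = 10 + 10*F**2 - 38*E*F)
sqrt(L(V(-9), -24) + sqrt(819 - 2705)) = sqrt((10 + 10*(-6)**2 - 38*(-24)*(-6)) + sqrt(819 - 2705)) = sqrt((10 + 10*36 - 5472) + sqrt(-1886)) = sqrt((10 + 360 - 5472) + I*sqrt(1886)) = sqrt(-5102 + I*sqrt(1886))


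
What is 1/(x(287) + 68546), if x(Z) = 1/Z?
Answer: 287/19672703 ≈ 1.4589e-5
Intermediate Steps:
1/(x(287) + 68546) = 1/(1/287 + 68546) = 1/(19672703/287) = 287/19672703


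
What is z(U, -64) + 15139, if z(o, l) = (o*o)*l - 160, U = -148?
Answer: -1386877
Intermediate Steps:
z(o, l) = -160 + l*o² (z(o, l) = o²*l - 160 = l*o² - 160 = -160 + l*o²)
z(U, -64) + 15139 = (-160 - 64*(-148)²) + 15139 = (-160 - 64*21904) + 15139 = (-160 - 1401856) + 15139 = -1402016 + 15139 = -1386877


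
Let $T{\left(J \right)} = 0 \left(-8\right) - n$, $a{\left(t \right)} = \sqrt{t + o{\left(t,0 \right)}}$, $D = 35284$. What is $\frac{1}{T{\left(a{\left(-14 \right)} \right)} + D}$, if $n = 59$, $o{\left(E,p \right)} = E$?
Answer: $\frac{1}{35225} \approx 2.8389 \cdot 10^{-5}$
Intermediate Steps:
$a{\left(t \right)} = \sqrt{2} \sqrt{t}$ ($a{\left(t \right)} = \sqrt{t + t} = \sqrt{2 t} = \sqrt{2} \sqrt{t}$)
$T{\left(J \right)} = -59$ ($T{\left(J \right)} = 0 \left(-8\right) - 59 = 0 - 59 = -59$)
$\frac{1}{T{\left(a{\left(-14 \right)} \right)} + D} = \frac{1}{-59 + 35284} = \frac{1}{35225}$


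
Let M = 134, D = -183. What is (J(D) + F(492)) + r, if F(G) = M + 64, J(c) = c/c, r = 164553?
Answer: 164752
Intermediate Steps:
J(c) = 1
F(G) = 198 (F(G) = 134 + 64 = 198)
(J(D) + F(492)) + r = (1 + 198) + 164553 = 199 + 164553 = 164752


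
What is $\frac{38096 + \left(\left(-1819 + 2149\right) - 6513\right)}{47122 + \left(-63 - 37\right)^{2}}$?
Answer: $\frac{31913}{57122} \approx 0.55868$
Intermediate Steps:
$\frac{38096 + \left(\left(-1819 + 2149\right) - 6513\right)}{47122 + \left(-63 - 37\right)^{2}} = \frac{38096 + \left(330 - 6513\right)}{47122 + \left(-100\right)^{2}} = \frac{38096 - 6183}{47122 + 10000} = \frac{31913}{57122}$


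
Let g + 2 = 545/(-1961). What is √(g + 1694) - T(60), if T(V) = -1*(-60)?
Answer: -60 + √6505552787/1961 ≈ -18.869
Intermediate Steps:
T(V) = 60
g = -4467/1961 (g = -2 + 545/(-1961) = -2 + 545*(-1/1961) = -2 - 545/1961 = -4467/1961 ≈ -2.2779)
√(g + 1694) - T(60) = √(-4467/1961 + 1694) - 1*60 = √(3317467/1961) - 60 = √6505552787/1961 - 60 = -60 + √6505552787/1961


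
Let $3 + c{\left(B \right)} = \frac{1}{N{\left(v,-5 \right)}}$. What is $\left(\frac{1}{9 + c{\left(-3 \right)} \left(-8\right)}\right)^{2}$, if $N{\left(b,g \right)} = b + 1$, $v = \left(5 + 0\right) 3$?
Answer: $\frac{4}{4225} \approx 0.00094675$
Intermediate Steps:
$v = 15$ ($v = 5 \cdot 3 = 15$)
$N{\left(b,g \right)} = 1 + b$
$c{\left(B \right)} = - \frac{47}{16}$ ($c{\left(B \right)} = -3 + \frac{1}{1 + 15} = -3 + \frac{1}{16} = - \frac{47}{16}$)
$\left(\frac{1}{9 + c{\left(-3 \right)} \left(-8\right)}\right)^{2} = \left(\frac{1}{9 - - \frac{47}{2}}\right)^{2} = \left(\frac{1}{9 + \frac{47}{2}}\right)^{2} = \left(\frac{1}{\frac{65}{2}}\right)^{2} = \left(\frac{2}{65}\right)^{2} = \frac{4}{4225}$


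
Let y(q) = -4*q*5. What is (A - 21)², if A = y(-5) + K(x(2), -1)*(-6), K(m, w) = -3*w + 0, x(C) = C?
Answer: 3721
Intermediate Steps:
y(q) = -20*q
K(m, w) = -3*w
A = 82 (A = -20*(-5) - 3*(-1)*(-6) = 100 + 3*(-6) = 100 - 18 = 82)
(A - 21)² = (82 - 21)² = 61² = 3721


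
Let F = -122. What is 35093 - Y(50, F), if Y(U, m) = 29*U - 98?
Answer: 33741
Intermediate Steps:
Y(U, m) = -98 + 29*U
35093 - Y(50, F) = 35093 - (-98 + 29*50) = 35093 - (-98 + 1450) = 35093 - 1*1352 = 35093 - 1352 = 33741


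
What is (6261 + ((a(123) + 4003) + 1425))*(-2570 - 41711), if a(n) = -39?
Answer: -515873650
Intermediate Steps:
(6261 + ((a(123) + 4003) + 1425))*(-2570 - 41711) = (6261 + ((-39 + 4003) + 1425))*(-2570 - 41711) = (6261 + (3964 + 1425))*(-44281) = (6261 + 5389)*(-44281) = 11650*(-44281) = -515873650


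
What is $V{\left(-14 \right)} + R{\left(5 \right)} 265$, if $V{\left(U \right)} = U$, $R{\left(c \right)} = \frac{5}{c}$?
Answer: $251$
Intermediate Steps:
$V{\left(-14 \right)} + R{\left(5 \right)} 265 = -14 + \frac{5}{5} \cdot 265 = -14 + 5 \cdot \frac{1}{5} \cdot 265 = -14 + 1 \cdot 265 = -14 + 265 = 251$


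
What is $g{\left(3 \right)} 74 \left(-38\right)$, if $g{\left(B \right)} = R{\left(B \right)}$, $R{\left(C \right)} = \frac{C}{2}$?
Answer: $-4218$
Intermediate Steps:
$R{\left(C \right)} = \frac{C}{2}$ ($R{\left(C \right)} = C \frac{1}{2} = \frac{C}{2}$)
$g{\left(B \right)} = \frac{B}{2}$
$g{\left(3 \right)} 74 \left(-38\right) = \frac{1}{2} \cdot 3 \cdot 74 \left(-38\right) = \frac{3}{2} \cdot 74 \left(-38\right) = 111 \left(-38\right) = -4218$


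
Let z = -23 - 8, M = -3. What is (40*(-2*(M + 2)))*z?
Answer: -2480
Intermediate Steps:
z = -31
(40*(-2*(M + 2)))*z = (40*(-2*(-3 + 2)))*(-31) = (40*(-2*(-1)))*(-31) = (40*2)*(-31) = 80*(-31) = -2480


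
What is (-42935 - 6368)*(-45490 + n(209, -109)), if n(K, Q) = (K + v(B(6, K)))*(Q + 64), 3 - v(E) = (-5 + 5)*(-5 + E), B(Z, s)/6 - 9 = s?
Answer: 2713144090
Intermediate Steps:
B(Z, s) = 54 + 6*s
v(E) = 3 (v(E) = 3 - (-5 + 5)*(-5 + E) = 3 - 0*(-5 + E) = 3 - 1*0 = 3 + 0 = 3)
n(K, Q) = (3 + K)*(64 + Q) (n(K, Q) = (K + 3)*(Q + 64) = (3 + K)*(64 + Q))
(-42935 - 6368)*(-45490 + n(209, -109)) = (-42935 - 6368)*(-45490 + (192 + 3*(-109) + 64*209 + 209*(-109))) = -49303*(-45490 + (192 - 327 + 13376 - 22781)) = -49303*(-45490 - 9540) = -49303*(-55030) = 2713144090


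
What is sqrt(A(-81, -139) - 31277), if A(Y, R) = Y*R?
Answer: I*sqrt(20018) ≈ 141.48*I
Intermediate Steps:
A(Y, R) = R*Y
sqrt(A(-81, -139) - 31277) = sqrt(-139*(-81) - 31277) = sqrt(11259 - 31277) = sqrt(-20018) = I*sqrt(20018)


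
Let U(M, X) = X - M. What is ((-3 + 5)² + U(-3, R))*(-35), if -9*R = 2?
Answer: -2135/9 ≈ -237.22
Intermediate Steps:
R = -2/9 (R = -⅑*2 = -2/9 ≈ -0.22222)
((-3 + 5)² + U(-3, R))*(-35) = ((-3 + 5)² + (-2/9 - 1*(-3)))*(-35) = (2² + (-2/9 + 3))*(-35) = (4 + 25/9)*(-35) = (61/9)*(-35) = -2135/9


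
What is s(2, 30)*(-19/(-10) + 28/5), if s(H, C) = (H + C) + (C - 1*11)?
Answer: 765/2 ≈ 382.50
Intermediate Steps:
s(H, C) = -11 + H + 2*C (s(H, C) = (C + H) + (C - 11) = (C + H) + (-11 + C) = -11 + H + 2*C)
s(2, 30)*(-19/(-10) + 28/5) = (-11 + 2 + 2*30)*(-19/(-10) + 28/5) = (-11 + 2 + 60)*(-19*(-⅒) + 28*(⅕)) = 51*(19/10 + 28/5) = 51*(15/2) = 765/2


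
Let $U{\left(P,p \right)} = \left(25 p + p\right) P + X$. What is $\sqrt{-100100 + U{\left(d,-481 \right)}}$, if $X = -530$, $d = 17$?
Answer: $4 i \sqrt{19577} \approx 559.67 i$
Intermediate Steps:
$U{\left(P,p \right)} = -530 + 26 P p$ ($U{\left(P,p \right)} = \left(25 p + p\right) P - 530 = 26 p P - 530 = 26 P p - 530 = -530 + 26 P p$)
$\sqrt{-100100 + U{\left(d,-481 \right)}} = \sqrt{-100100 + \left(-530 + 26 \cdot 17 \left(-481\right)\right)} = \sqrt{-100100 - 213132} = \sqrt{-313232} = 4 i \sqrt{19577}$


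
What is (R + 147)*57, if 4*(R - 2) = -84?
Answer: 7296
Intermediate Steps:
R = -19 (R = 2 + (1/4)*(-84) = 2 - 21 = -19)
(R + 147)*57 = (-19 + 147)*57 = 128*57 = 7296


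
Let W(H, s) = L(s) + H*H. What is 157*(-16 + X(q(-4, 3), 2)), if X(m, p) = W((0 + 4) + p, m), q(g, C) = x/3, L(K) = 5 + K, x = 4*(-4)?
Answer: 9263/3 ≈ 3087.7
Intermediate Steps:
x = -16
q(g, C) = -16/3
W(H, s) = 5 + s + H² (W(H, s) = (5 + s) + H*H = (5 + s) + H² = 5 + s + H²)
X(m, p) = 5 + m + (4 + p)² (X(m, p) = 5 + m + ((0 + 4) + p)² = 5 + m + (4 + p)²)
157*(-16 + X(q(-4, 3), 2)) = 157*(-16 + (5 - 16/3 + (4 + 2)²)) = 157*(-16 + (5 - 16/3 + 6²)) = 157*(-16 + (5 - 16/3 + 36)) = 157*(-16 + 107/3) = 157*(59/3) = 9263/3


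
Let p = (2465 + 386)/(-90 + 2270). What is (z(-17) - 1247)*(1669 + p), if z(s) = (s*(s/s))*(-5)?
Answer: -2115578451/1090 ≈ -1.9409e+6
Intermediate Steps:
p = 2851/2180 ≈ 1.3078
z(s) = -5*s (z(s) = (s*1)*(-5) = s*(-5) = -5*s)
(z(-17) - 1247)*(1669 + p) = (-5*(-17) - 1247)*(1669 + 2851/2180) = (85 - 1247)*(3641271/2180) = -1162*3641271/2180 = -2115578451/1090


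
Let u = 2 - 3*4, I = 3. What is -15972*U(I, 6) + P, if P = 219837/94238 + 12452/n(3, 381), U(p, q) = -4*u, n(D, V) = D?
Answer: -179446209233/282714 ≈ -6.3473e+5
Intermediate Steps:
u = -10 (u = 2 - 12 = -10)
U(p, q) = 40 (U(p, q) = -4*(-10) = 40)
P = 1174111087/282714 (P = 219837/94238 + 12452/3 = 1174111087/282714 ≈ 4153.0)
-15972*U(I, 6) + P = -15972*40 + 1174111087/282714 = -638880 + 1174111087/282714 = -179446209233/282714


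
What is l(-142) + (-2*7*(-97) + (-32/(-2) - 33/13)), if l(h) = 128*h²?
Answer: 33570725/13 ≈ 2.5824e+6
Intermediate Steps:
l(-142) + (-2*7*(-97) + (-32/(-2) - 33/13)) = 128*(-142)² + (-2*7*(-97) + (-32/(-2) - 33/13)) = 128*20164 + (-14*(-97) + (-32*(-½) - 33*1/13)) = 2580992 + (1358 + (16 - 33/13)) = 2580992 + (1358 + 175/13) = 2580992 + 17829/13 = 33570725/13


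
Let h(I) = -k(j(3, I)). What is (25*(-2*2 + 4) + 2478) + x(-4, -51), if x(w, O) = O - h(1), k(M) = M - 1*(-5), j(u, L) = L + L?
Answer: 2434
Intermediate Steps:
j(u, L) = 2*L
k(M) = 5 + M (k(M) = M + 5 = 5 + M)
h(I) = -5 - 2*I (h(I) = -(5 + 2*I) = -5 - 2*I)
x(w, O) = 7 + O (x(w, O) = O - (-5 - 2*1) = O - (-5 - 2) = O - 1*(-7) = O + 7 = 7 + O)
(25*(-2*2 + 4) + 2478) + x(-4, -51) = (25*(-2*2 + 4) + 2478) + (7 - 51) = (25*(-4 + 4) + 2478) - 44 = (25*0 + 2478) - 44 = (0 + 2478) - 44 = 2478 - 44 = 2434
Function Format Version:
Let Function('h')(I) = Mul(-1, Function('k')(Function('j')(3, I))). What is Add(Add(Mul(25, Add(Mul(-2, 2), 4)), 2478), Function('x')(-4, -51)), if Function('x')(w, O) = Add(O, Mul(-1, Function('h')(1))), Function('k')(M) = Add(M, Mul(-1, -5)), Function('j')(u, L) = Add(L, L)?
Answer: 2434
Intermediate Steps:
Function('j')(u, L) = Mul(2, L)
Function('k')(M) = Add(5, M) (Function('k')(M) = Add(M, 5) = Add(5, M))
Function('h')(I) = Add(-5, Mul(-2, I)) (Function('h')(I) = Mul(-1, Add(5, Mul(2, I))) = Add(-5, Mul(-2, I)))
Function('x')(w, O) = Add(7, O) (Function('x')(w, O) = Add(O, Mul(-1, Add(-5, Mul(-2, 1)))) = Add(O, Mul(-1, Add(-5, -2))) = Add(O, Mul(-1, -7)) = Add(O, 7) = Add(7, O))
Add(Add(Mul(25, Add(Mul(-2, 2), 4)), 2478), Function('x')(-4, -51)) = Add(Add(Mul(25, Add(Mul(-2, 2), 4)), 2478), Add(7, -51)) = Add(Add(Mul(25, Add(-4, 4)), 2478), -44) = Add(Add(Mul(25, 0), 2478), -44) = Add(Add(0, 2478), -44) = Add(2478, -44) = 2434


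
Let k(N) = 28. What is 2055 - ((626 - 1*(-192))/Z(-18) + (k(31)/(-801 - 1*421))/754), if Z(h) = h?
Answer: 4354479751/2073123 ≈ 2100.4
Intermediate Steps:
2055 - ((626 - 1*(-192))/Z(-18) + (k(31)/(-801 - 1*421))/754) = 2055 - ((626 - 1*(-192))/(-18) + (28/(-801 - 1*421))/754) = 2055 - ((626 + 192)*(-1/18) + (28/(-801 - 421))*(1/754)) = 2055 - (818*(-1/18) + (28/(-1222))*(1/754)) = 2055 - (-409/9 + (28*(-1/1222))*(1/754)) = 2055 - (-409/9 - 14/611*1/754) = 2055 - (-409/9 - 7/230347) = 2055 - 1*(-94211986/2073123) = 2055 + 94211986/2073123 = 4354479751/2073123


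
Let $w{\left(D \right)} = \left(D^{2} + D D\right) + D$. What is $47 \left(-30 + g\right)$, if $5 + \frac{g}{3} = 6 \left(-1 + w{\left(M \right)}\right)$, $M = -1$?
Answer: $-2115$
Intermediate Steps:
$w{\left(D \right)} = D + 2 D^{2}$ ($w{\left(D \right)} = \left(D^{2} + D^{2}\right) + D = 2 D^{2} + D = D + 2 D^{2}$)
$g = -15$ ($g = -15 + 3 \cdot 6 \left(-1 - \left(1 + 2 \left(-1\right)\right)\right) = -15 + 3 \cdot 6 \left(-1 - \left(1 - 2\right)\right) = -15 + 3 \cdot 6 \left(-1 - -1\right) = -15 + 3 \cdot 6 \left(-1 + 1\right) = -15 + 3 \cdot 6 \cdot 0 = -15 + 3 \cdot 0 = -15 + 0 = -15$)
$47 \left(-30 + g\right) = 47 \left(-30 - 15\right) = 47 \left(-45\right) = -2115$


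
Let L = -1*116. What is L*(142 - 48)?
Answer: -10904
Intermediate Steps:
L = -116
L*(142 - 48) = -116*(142 - 48) = -116*94 = -10904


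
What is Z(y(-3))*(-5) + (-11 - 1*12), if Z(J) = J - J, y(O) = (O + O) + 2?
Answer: -23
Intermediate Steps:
y(O) = 2 + 2*O (y(O) = 2*O + 2 = 2 + 2*O)
Z(J) = 0
Z(y(-3))*(-5) + (-11 - 1*12) = 0*(-5) + (-11 - 1*12) = 0 + (-11 - 12) = 0 - 23 = -23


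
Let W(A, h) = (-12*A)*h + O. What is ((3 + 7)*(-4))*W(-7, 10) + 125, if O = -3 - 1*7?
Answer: -33075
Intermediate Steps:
O = -10 (O = -3 - 7 = -10)
W(A, h) = -10 - 12*A*h (W(A, h) = (-12*A)*h - 10 = -12*A*h - 10 = -10 - 12*A*h)
((3 + 7)*(-4))*W(-7, 10) + 125 = ((3 + 7)*(-4))*(-10 - 12*(-7)*10) + 125 = (10*(-4))*(-10 + 840) + 125 = -40*830 + 125 = -33200 + 125 = -33075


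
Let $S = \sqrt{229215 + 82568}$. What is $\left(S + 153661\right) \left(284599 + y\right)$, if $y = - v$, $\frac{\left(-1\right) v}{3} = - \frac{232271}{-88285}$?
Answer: $\frac{3860966117192008}{88285} + \frac{25126519528 \sqrt{311783}}{88285} \approx 4.3892 \cdot 10^{10}$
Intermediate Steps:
$v = - \frac{696813}{88285}$ ($v = - 3 \left(- \frac{232271}{-88285}\right) = - 3 \left(\left(-232271\right) \left(- \frac{1}{88285}\right)\right) = \left(-3\right) \frac{232271}{88285} = - \frac{696813}{88285} \approx -7.8928$)
$S = \sqrt{311783} \approx 558.38$
$y = \frac{696813}{88285}$ ($y = \left(-1\right) \left(- \frac{696813}{88285}\right) = \frac{696813}{88285} \approx 7.8928$)
$\left(S + 153661\right) \left(284599 + y\right) = \left(\sqrt{311783} + 153661\right) \left(284599 + \frac{696813}{88285}\right) = \left(153661 + \sqrt{311783}\right) \frac{25126519528}{88285} = \frac{3860966117192008}{88285} + \frac{25126519528 \sqrt{311783}}{88285}$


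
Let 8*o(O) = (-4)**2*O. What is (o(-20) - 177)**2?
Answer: 47089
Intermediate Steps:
o(O) = 2*O (o(O) = ((-4)**2*O)/8 = (16*O)/8 = 2*O)
(o(-20) - 177)**2 = (2*(-20) - 177)**2 = (-40 - 177)**2 = (-217)**2 = 47089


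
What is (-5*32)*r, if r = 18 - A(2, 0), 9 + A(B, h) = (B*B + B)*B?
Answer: -2400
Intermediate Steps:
A(B, h) = -9 + B*(B + B²) (A(B, h) = -9 + (B*B + B)*B = -9 + (B² + B)*B = -9 + (B + B²)*B = -9 + B*(B + B²))
r = 15 (r = 18 - (-9 + 2² + 2³) = 18 - (-9 + 4 + 8) = 18 - 1*3 = 18 - 3 = 15)
(-5*32)*r = -5*32*15 = -160*15 = -2400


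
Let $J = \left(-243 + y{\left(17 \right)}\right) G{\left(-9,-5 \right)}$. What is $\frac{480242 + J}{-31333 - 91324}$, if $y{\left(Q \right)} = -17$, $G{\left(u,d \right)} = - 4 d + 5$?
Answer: $- \frac{473742}{122657} \approx -3.8623$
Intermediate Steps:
$G{\left(u,d \right)} = 5 - 4 d$
$J = -6500$ ($J = \left(-243 - 17\right) \left(5 - -20\right) = - 260 \left(5 + 20\right) = \left(-260\right) 25 = -6500$)
$\frac{480242 + J}{-31333 - 91324} = \frac{480242 - 6500}{-31333 - 91324} = \frac{473742}{-122657} = 473742 \left(- \frac{1}{122657}\right) = - \frac{473742}{122657}$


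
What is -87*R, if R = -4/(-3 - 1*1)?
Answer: -87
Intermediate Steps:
R = 1 (R = -4/(-3 - 1) = -4/(-4) = -4*(-¼) = 1)
-87*R = -87*1 = -87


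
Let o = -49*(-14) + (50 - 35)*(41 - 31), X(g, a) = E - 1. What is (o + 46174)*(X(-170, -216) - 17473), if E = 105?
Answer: -816516690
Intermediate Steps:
X(g, a) = 104 (X(g, a) = 105 - 1 = 104)
o = 836 (o = 686 + 15*10 = 686 + 150 = 836)
(o + 46174)*(X(-170, -216) - 17473) = (836 + 46174)*(104 - 17473) = 47010*(-17369) = -816516690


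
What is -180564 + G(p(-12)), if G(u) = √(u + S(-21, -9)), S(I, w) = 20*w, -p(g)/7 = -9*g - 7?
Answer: -180564 + I*√887 ≈ -1.8056e+5 + 29.783*I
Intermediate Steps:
p(g) = 49 + 63*g (p(g) = -7*(-9*g - 7) = -7*(-7 - 9*g) = 49 + 63*g)
G(u) = √(-180 + u) (G(u) = √(u + 20*(-9)) = √(u - 180) = √(-180 + u))
-180564 + G(p(-12)) = -180564 + √(-180 + (49 + 63*(-12))) = -180564 + √(-180 + (49 - 756)) = -180564 + √(-180 - 707) = -180564 + √(-887) = -180564 + I*√887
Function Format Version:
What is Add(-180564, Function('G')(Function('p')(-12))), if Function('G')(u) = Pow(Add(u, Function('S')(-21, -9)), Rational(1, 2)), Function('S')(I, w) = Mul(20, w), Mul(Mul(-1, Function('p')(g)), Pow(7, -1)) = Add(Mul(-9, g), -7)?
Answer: Add(-180564, Mul(I, Pow(887, Rational(1, 2)))) ≈ Add(-1.8056e+5, Mul(29.783, I))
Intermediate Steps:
Function('p')(g) = Add(49, Mul(63, g)) (Function('p')(g) = Mul(-7, Add(Mul(-9, g), -7)) = Mul(-7, Add(-7, Mul(-9, g))) = Add(49, Mul(63, g)))
Function('G')(u) = Pow(Add(-180, u), Rational(1, 2)) (Function('G')(u) = Pow(Add(u, Mul(20, -9)), Rational(1, 2)) = Pow(Add(u, -180), Rational(1, 2)) = Pow(Add(-180, u), Rational(1, 2)))
Add(-180564, Function('G')(Function('p')(-12))) = Add(-180564, Pow(Add(-180, Add(49, Mul(63, -12))), Rational(1, 2))) = Add(-180564, Pow(Add(-180, Add(49, -756)), Rational(1, 2))) = Add(-180564, Pow(Add(-180, -707), Rational(1, 2))) = Add(-180564, Pow(-887, Rational(1, 2))) = Add(-180564, Mul(I, Pow(887, Rational(1, 2))))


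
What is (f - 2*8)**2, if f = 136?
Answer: 14400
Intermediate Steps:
(f - 2*8)**2 = (136 - 2*8)**2 = (136 - 16)**2 = 120**2 = 14400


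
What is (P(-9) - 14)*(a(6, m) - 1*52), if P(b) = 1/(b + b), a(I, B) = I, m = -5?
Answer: 5819/9 ≈ 646.56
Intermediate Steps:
P(b) = 1/(2*b)
(P(-9) - 14)*(a(6, m) - 1*52) = ((½)/(-9) - 14)*(6 - 1*52) = ((½)*(-⅑) - 14)*(6 - 52) = (-1/18 - 14)*(-46) = -253/18*(-46) = 5819/9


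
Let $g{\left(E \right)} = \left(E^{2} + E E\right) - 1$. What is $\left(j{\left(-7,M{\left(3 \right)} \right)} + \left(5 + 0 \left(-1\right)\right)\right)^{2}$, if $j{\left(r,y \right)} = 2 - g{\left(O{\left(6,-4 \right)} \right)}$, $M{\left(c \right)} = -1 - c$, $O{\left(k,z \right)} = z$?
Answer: $576$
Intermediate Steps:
$g{\left(E \right)} = -1 + 2 E^{2}$ ($g{\left(E \right)} = \left(E^{2} + E^{2}\right) - 1 = 2 E^{2} - 1 = -1 + 2 E^{2}$)
$j{\left(r,y \right)} = -29$ ($j{\left(r,y \right)} = 2 - \left(-1 + 2 \left(-4\right)^{2}\right) = 2 - \left(-1 + 2 \cdot 16\right) = 2 - \left(-1 + 32\right) = 2 - 31 = -29$)
$\left(j{\left(-7,M{\left(3 \right)} \right)} + \left(5 + 0 \left(-1\right)\right)\right)^{2} = \left(-29 + \left(5 + 0 \left(-1\right)\right)\right)^{2} = \left(-29 + \left(5 + 0\right)\right)^{2} = \left(-29 + 5\right)^{2} = \left(-24\right)^{2} = 576$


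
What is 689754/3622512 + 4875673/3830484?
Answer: 846011483813/578165593992 ≈ 1.4633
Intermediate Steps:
689754/3622512 + 4875673/3830484 = 689754*(1/3622512) + 4875673*(1/3830484) = 114959/603752 + 4875673/3830484 = 846011483813/578165593992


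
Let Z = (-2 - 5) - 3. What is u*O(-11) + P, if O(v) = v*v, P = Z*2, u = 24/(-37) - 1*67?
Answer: -303603/37 ≈ -8205.5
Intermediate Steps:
u = -2503/37 (u = 24*(-1/37) - 67 = -24/37 - 67 = -2503/37 ≈ -67.649)
Z = -10 (Z = -7 - 3 = -10)
P = -20 (P = -10*2 = -20)
O(v) = v**2
u*O(-11) + P = -2503/37*(-11)**2 - 20 = -2503/37*121 - 20 = -302863/37 - 20 = -303603/37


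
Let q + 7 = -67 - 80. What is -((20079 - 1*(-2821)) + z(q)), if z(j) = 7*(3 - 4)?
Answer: -22893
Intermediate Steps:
q = -154 (q = -7 + (-67 - 80) = -7 - 147 = -154)
z(j) = -7 (z(j) = 7*(-1) = -7)
-((20079 - 1*(-2821)) + z(q)) = -((20079 - 1*(-2821)) - 7) = -((20079 + 2821) - 7) = -(22900 - 7) = -1*22893 = -22893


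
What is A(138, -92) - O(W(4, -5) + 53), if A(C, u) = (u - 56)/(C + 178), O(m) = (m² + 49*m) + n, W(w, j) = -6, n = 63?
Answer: -361462/79 ≈ -4575.5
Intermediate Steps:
O(m) = 63 + m² + 49*m (O(m) = (m² + 49*m) + 63 = 63 + m² + 49*m)
A(C, u) = (-56 + u)/(178 + C)
A(138, -92) - O(W(4, -5) + 53) = (-56 - 92)/(178 + 138) - (63 + (-6 + 53)² + 49*(-6 + 53)) = -148/316 - (63 + 47² + 49*47) = (1/316)*(-148) - (63 + 2209 + 2303) = -37/79 - 1*4575 = -37/79 - 4575 = -361462/79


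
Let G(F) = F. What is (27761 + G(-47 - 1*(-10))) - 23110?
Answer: 4614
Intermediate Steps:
(27761 + G(-47 - 1*(-10))) - 23110 = (27761 + (-47 - 1*(-10))) - 23110 = (27761 + (-47 + 10)) - 23110 = (27761 - 37) - 23110 = 27724 - 23110 = 4614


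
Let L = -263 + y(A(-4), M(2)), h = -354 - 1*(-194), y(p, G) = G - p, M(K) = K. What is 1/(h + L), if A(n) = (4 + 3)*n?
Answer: -1/393 ≈ -0.0025445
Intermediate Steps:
A(n) = 7*n
h = -160 (h = -354 + 194 = -160)
L = -233 (L = -263 + (2 - 7*(-4)) = -263 + (2 - 1*(-28)) = -263 + (2 + 28) = -263 + 30 = -233)
1/(h + L) = 1/(-160 - 233) = 1/(-393) = -1/393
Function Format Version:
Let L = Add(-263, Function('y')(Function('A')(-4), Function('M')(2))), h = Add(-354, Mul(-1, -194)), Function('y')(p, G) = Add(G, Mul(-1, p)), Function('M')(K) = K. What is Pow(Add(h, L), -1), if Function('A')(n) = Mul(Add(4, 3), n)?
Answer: Rational(-1, 393) ≈ -0.0025445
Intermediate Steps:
Function('A')(n) = Mul(7, n)
h = -160 (h = Add(-354, 194) = -160)
L = -233 (L = Add(-263, Add(2, Mul(-1, Mul(7, -4)))) = Add(-263, Add(2, Mul(-1, -28))) = Add(-263, Add(2, 28)) = Add(-263, 30) = -233)
Pow(Add(h, L), -1) = Pow(Add(-160, -233), -1) = Pow(-393, -1) = Rational(-1, 393)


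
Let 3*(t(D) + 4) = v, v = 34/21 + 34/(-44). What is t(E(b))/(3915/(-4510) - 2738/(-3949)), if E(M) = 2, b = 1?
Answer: 75847007/3564603 ≈ 21.278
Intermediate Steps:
v = 391/462 (v = 34*(1/21) + 34*(-1/44) = 34/21 - 17/22 = 391/462 ≈ 0.84632)
t(D) = -5153/1386 (t(D) = -4 + (⅓)*(391/462) = -4 + 391/1386 = -5153/1386)
t(E(b))/(3915/(-4510) - 2738/(-3949)) = -5153/(1386*(3915/(-4510) - 2738/(-3949))) = -5153/(1386*(3915*(-1/4510) - 2738*(-1/3949))) = -5153/(1386*(-783/902 + 2738/3949)) = -5153/(1386*(-56581/323818)) = -5153/1386*(-323818/56581) = 75847007/3564603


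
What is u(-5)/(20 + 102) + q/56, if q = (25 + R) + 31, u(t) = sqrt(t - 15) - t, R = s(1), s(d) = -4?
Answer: 414/427 + I*sqrt(5)/61 ≈ 0.96955 + 0.036657*I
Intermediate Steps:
R = -4
u(t) = sqrt(-15 + t) - t
q = 52 (q = (25 - 4) + 31 = 21 + 31 = 52)
u(-5)/(20 + 102) + q/56 = (sqrt(-15 - 5) - 1*(-5))/(20 + 102) + 52/56 = (sqrt(-20) + 5)/122 + 52*(1/56) = (2*I*sqrt(5) + 5)*(1/122) + 13/14 = (5 + 2*I*sqrt(5))*(1/122) + 13/14 = (5/122 + I*sqrt(5)/61) + 13/14 = 414/427 + I*sqrt(5)/61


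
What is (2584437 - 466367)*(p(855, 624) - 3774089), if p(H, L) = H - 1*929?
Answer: -7993941425410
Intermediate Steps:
p(H, L) = -929 + H (p(H, L) = H - 929 = -929 + H)
(2584437 - 466367)*(p(855, 624) - 3774089) = (2584437 - 466367)*((-929 + 855) - 3774089) = 2118070*(-74 - 3774089) = 2118070*(-3774163) = -7993941425410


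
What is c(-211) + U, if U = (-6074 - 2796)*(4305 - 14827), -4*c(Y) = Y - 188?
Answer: 373320959/4 ≈ 9.3330e+7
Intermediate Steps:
c(Y) = 47 - Y/4 (c(Y) = -(Y - 188)/4 = -(-188 + Y)/4 = 47 - Y/4)
U = 93330140 (U = -8870*(-10522) = 93330140)
c(-211) + U = (47 - 1/4*(-211)) + 93330140 = (47 + 211/4) + 93330140 = 399/4 + 93330140 = 373320959/4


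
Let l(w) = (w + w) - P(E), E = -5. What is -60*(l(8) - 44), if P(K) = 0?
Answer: 1680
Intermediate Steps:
l(w) = 2*w (l(w) = (w + w) - 1*0 = 2*w + 0 = 2*w)
-60*(l(8) - 44) = -60*(2*8 - 44) = -60*(16 - 44) = -60*(-28) = 1680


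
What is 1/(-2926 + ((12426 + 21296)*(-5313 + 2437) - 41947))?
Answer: -1/97029345 ≈ -1.0306e-8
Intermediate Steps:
1/(-2926 + ((12426 + 21296)*(-5313 + 2437) - 41947)) = 1/(-2926 + (33722*(-2876) - 41947)) = 1/(-2926 + (-96984472 - 41947)) = 1/(-2926 - 97026419) = 1/(-97029345) = -1/97029345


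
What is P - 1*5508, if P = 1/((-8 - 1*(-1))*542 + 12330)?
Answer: -47016287/8536 ≈ -5508.0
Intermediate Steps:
P = 1/8536 (P = 1/((-8 + 1)*542 + 12330) = 1/(-7*542 + 12330) = 1/(-3794 + 12330) = 1/8536 ≈ 0.00011715)
P - 1*5508 = 1/8536 - 1*5508 = 1/8536 - 5508 = -47016287/8536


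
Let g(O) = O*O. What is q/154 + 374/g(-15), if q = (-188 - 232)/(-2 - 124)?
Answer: 29173/17325 ≈ 1.6839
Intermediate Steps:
g(O) = O²
q = 10/3 (q = -420/(-126) = -420*(-1/126) = 10/3 ≈ 3.3333)
q/154 + 374/g(-15) = (10/3)/154 + 374/((-15)²) = (10/3)*(1/154) + 374/225 = 5/231 + 374*(1/225) = 5/231 + 374/225 = 29173/17325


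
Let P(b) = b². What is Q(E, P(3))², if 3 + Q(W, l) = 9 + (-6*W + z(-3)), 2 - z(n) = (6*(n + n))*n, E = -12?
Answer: 784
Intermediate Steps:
z(n) = 2 - 12*n² (z(n) = 2 - 6*(n + n)*n = 2 - 6*(2*n)*n = 2 - 12*n*n = 2 - 12*n²)
Q(W, l) = -100 - 6*W (Q(W, l) = -3 + (9 + (-6*W + (2 - 12*(-3)²))) = -3 + (9 + (-6*W + (2 - 12*9))) = -3 + (9 + (-6*W + (2 - 108))) = -3 + (9 + (-6*W - 106)) = -3 + (9 + (-106 - 6*W)) = -3 + (-97 - 6*W) = -100 - 6*W)
Q(E, P(3))² = (-100 - 6*(-12))² = (-100 + 72)² = (-28)² = 784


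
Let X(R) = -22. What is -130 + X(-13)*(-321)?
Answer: 6932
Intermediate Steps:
-130 + X(-13)*(-321) = -130 - 22*(-321) = -130 + 7062 = 6932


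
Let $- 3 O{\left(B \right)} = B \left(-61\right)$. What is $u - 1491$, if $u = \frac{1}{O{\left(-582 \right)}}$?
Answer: $- \frac{17644495}{11834} \approx -1491.0$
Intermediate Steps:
$O{\left(B \right)} = \frac{61 B}{3}$ ($O{\left(B \right)} = - \frac{B \left(-61\right)}{3} = - \frac{\left(-61\right) B}{3} = \frac{61 B}{3}$)
$u = - \frac{1}{11834}$ ($u = \frac{1}{\frac{61}{3} \left(-582\right)} = \frac{1}{-11834} = - \frac{1}{11834} \approx -8.4502 \cdot 10^{-5}$)
$u - 1491 = - \frac{1}{11834} - 1491 = - \frac{17644495}{11834}$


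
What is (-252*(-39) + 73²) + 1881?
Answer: 17038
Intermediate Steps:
(-252*(-39) + 73²) + 1881 = (9828 + 5329) + 1881 = 15157 + 1881 = 17038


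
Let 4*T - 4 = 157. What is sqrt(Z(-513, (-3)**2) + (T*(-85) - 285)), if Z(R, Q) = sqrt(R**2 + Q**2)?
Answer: sqrt(-14825 + 180*sqrt(130))/2 ≈ 56.508*I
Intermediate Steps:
T = 161/4 (T = 1 + (1/4)*157 = 1 + 157/4 = 161/4 ≈ 40.250)
Z(R, Q) = sqrt(Q**2 + R**2)
sqrt(Z(-513, (-3)**2) + (T*(-85) - 285)) = sqrt(sqrt(((-3)**2)**2 + (-513)**2) + ((161/4)*(-85) - 285)) = sqrt(sqrt(9**2 + 263169) + (-13685/4 - 285)) = sqrt(sqrt(81 + 263169) - 14825/4) = sqrt(sqrt(263250) - 14825/4) = sqrt(45*sqrt(130) - 14825/4) = sqrt(-14825/4 + 45*sqrt(130))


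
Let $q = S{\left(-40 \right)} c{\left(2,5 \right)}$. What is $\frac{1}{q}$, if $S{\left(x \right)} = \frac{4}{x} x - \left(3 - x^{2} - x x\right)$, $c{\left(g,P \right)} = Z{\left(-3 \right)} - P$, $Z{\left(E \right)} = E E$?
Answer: $\frac{1}{12804} \approx 7.8101 \cdot 10^{-5}$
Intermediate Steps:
$Z{\left(E \right)} = E^{2}$
$c{\left(g,P \right)} = 9 - P$ ($c{\left(g,P \right)} = \left(-3\right)^{2} - P = 9 - P$)
$S{\left(x \right)} = 1 + 2 x^{2}$ ($S{\left(x \right)} = 4 + \left(\left(x^{2} + x^{2}\right) - 3\right) = 4 + \left(2 x^{2} - 3\right) = 4 + \left(-3 + 2 x^{2}\right) = 1 + 2 x^{2}$)
$q = 12804$ ($q = \left(1 + 2 \left(-40\right)^{2}\right) \left(9 - 5\right) = \left(1 + 2 \cdot 1600\right) \left(9 - 5\right) = \left(1 + 3200\right) 4 = 3201 \cdot 4 = 12804$)
$\frac{1}{q} = \frac{1}{12804}$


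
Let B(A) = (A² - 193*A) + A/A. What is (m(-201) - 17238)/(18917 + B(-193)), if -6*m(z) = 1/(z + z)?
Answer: -41578055/225319392 ≈ -0.18453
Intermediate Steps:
m(z) = -1/(12*z) (m(z) = -1/(6*(z + z)) = -1/(2*z)/6 = -1/(12*z))
B(A) = 1 + A² - 193*A (B(A) = (A² - 193*A) + 1 = 1 + A² - 193*A)
(m(-201) - 17238)/(18917 + B(-193)) = (-1/12/(-201) - 17238)/(18917 + (1 + (-193)² - 193*(-193))) = (-1/12*(-1/201) - 17238)/(18917 + (1 + 37249 + 37249)) = (1/2412 - 17238)/(18917 + 74499) = -41578055/2412/93416 = -41578055/2412*1/93416 = -41578055/225319392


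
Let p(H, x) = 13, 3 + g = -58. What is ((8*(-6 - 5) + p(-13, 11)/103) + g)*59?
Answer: -904706/103 ≈ -8783.5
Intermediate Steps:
g = -61 (g = -3 - 58 = -61)
((8*(-6 - 5) + p(-13, 11)/103) + g)*59 = ((8*(-6 - 5) + 13/103) - 61)*59 = ((8*(-11) + 13*(1/103)) - 61)*59 = ((-88 + 13/103) - 61)*59 = (-9051/103 - 61)*59 = -15334/103*59 = -904706/103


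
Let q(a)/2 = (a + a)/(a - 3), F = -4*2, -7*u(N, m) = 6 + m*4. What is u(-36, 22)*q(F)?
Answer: -3008/77 ≈ -39.065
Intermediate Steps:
u(N, m) = -6/7 - 4*m/7 (u(N, m) = -(6 + m*4)/7 = -(6 + 4*m)/7 = -6/7 - 4*m/7)
F = -8
q(a) = 4*a/(-3 + a) (q(a) = 2*((a + a)/(a - 3)) = 2*((2*a)/(-3 + a)) = 2*(2*a/(-3 + a)) = 4*a/(-3 + a))
u(-36, 22)*q(F) = (-6/7 - 4/7*22)*(4*(-8)/(-3 - 8)) = (-6/7 - 88/7)*(4*(-8)/(-11)) = -376*(-8)*(-1)/(7*11) = -94/7*32/11 = -3008/77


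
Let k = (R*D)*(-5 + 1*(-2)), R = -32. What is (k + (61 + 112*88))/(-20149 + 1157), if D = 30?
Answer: -16637/18992 ≈ -0.87600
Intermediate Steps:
k = 6720 (k = (-32*30)*(-5 + 1*(-2)) = -960*(-5 - 2) = -960*(-7) = 6720)
(k + (61 + 112*88))/(-20149 + 1157) = (6720 + (61 + 112*88))/(-20149 + 1157) = (6720 + (61 + 9856))/(-18992) = (6720 + 9917)*(-1/18992) = 16637*(-1/18992) = -16637/18992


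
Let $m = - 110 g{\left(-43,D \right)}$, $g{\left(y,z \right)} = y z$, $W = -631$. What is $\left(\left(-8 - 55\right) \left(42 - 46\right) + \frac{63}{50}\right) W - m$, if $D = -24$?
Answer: $- \frac{2314353}{50} \approx -46287.0$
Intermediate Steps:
$m = -113520$ ($m = - 110 \left(\left(-43\right) \left(-24\right)\right) = \left(-110\right) 1032 = -113520$)
$\left(\left(-8 - 55\right) \left(42 - 46\right) + \frac{63}{50}\right) W - m = \left(\left(-8 - 55\right) \left(42 - 46\right) + \frac{63}{50}\right) \left(-631\right) - -113520 = \left(\left(-63\right) \left(-4\right) + 63 \cdot \frac{1}{50}\right) \left(-631\right) + 113520 = \left(252 + \frac{63}{50}\right) \left(-631\right) + 113520 = \frac{12663}{50} \left(-631\right) + 113520 = - \frac{7990353}{50} + 113520 = - \frac{2314353}{50}$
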